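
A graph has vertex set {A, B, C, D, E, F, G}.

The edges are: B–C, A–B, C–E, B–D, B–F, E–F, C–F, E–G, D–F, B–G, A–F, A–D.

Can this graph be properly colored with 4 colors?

Yes

The chromatic number is 4. A, B, D, F form a clique, so at least 4 colors are needed.
One proper 4-coloring: A=4, B=1, C=3, D=3, E=1, F=2, G=2.
That is already a proper 4-coloring.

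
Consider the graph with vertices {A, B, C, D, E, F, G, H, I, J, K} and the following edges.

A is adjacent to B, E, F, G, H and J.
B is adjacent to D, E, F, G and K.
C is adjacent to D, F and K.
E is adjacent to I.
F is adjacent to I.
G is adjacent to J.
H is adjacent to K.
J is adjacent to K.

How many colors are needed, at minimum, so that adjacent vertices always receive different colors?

A, G, J are pairwise adjacent, so at least 3 colors are needed.
3 colors suffice: color red → {B, C, H, I, J}; color blue → {A, D, K}; color green → {E, F, G}. Each edge has distinct colors on its endpoints.

3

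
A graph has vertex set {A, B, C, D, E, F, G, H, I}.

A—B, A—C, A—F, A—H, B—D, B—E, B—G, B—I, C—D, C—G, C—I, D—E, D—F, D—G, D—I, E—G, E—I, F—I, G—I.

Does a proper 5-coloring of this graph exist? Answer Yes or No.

Yes

The chromatic number is 5. B, D, E, G, I form a clique, so at least 5 colors are needed.
5 colors suffice: color 1 → {A, I}; color 2 → {D, H}; color 3 → {B, C, F}; color 4 → {G}; color 5 → {E}.
That is already a proper 5-coloring.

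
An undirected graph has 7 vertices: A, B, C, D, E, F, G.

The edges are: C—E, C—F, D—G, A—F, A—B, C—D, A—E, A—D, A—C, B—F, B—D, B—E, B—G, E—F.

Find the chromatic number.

A, C, E, F are mutually adjacent (a clique of size 4), so at least 4 colors are needed.
4 colors suffice: color red → {A, G}; color blue → {B, C}; color green → {D, F}; color yellow → {E}. Each edge has distinct colors on its endpoints.

4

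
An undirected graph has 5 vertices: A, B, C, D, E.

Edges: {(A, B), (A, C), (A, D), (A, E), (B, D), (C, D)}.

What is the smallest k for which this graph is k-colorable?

3

A, C, D are mutually adjacent, so at least 3 colors are needed.
3 colors suffice: color 1 → {A}; color 2 → {D, E}; color 3 → {B, C}. No two adjacent vertices share a color.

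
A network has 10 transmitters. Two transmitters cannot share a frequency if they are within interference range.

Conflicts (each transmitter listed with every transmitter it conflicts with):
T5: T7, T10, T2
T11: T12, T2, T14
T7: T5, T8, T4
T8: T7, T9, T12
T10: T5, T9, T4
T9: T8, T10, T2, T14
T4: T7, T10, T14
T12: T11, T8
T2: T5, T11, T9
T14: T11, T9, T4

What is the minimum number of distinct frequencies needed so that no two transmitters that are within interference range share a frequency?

3

The cycle T9-T8-T12-T11-T2-T9 has odd length 5, so it cannot be 2-colored; at least 3 frequencies are needed.
3 frequencies suffice: frequency 1 → {T5, T11, T9, T4}; frequency 2 → {T8, T10, T2, T14}; frequency 3 → {T7, T12}. Each listed conflict is separated.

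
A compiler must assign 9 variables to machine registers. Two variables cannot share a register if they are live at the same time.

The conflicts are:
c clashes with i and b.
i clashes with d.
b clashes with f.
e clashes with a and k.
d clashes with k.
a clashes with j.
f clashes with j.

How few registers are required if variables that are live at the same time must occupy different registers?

3

The cycle e-a-j-f-b-c-i-d-k-e has odd length 9, so it cannot be 2-colored; at least 3 registers are needed.
3 registers suffice: c=2, i=3, b=1, e=1, d=1, a=2, f=2, k=2, j=1. No two conflicting variables share a register.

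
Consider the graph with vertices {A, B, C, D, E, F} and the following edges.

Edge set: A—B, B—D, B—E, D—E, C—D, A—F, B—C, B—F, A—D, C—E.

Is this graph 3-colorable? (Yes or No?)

No

B, C, D, E form a clique, so at least 4 colors are needed.
So 3 colors are not enough.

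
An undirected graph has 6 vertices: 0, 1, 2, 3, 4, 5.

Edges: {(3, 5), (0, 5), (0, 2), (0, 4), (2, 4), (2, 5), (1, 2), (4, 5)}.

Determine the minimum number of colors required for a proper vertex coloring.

4

0, 2, 4, 5 are pairwise adjacent (a clique of size 4), so at least 4 colors are needed.
4 colors suffice: color red → {2, 3}; color blue → {1, 5}; color green → {0}; color yellow → {4}. Every edge joins two different colors.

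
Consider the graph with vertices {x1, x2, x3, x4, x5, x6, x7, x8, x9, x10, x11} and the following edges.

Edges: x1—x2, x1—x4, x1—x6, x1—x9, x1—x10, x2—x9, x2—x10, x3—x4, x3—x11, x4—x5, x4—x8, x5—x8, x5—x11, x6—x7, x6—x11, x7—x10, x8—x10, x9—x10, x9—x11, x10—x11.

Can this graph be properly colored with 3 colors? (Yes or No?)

No

x1, x2, x9, x10 are pairwise adjacent (a clique of size 4), so at least 4 colors are needed.
So 3 colors are not enough.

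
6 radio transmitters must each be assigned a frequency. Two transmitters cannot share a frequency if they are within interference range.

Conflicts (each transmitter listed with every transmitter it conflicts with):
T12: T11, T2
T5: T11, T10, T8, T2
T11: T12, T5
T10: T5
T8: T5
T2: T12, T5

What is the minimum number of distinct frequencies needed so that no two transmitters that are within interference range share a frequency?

2

T5 and T2 conflict, so at least 2 frequencies are needed.
2 frequencies suffice: T12=1, T5=1, T11=2, T10=2, T8=2, T2=2. No two conflicting transmitters share a frequency.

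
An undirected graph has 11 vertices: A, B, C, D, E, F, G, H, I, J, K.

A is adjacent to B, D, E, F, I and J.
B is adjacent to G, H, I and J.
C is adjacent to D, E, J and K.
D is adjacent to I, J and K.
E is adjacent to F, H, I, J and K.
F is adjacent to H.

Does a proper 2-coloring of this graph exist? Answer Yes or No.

A, E, J are mutually adjacent, so at least 3 colors are needed.
So 2 colors are not enough.

No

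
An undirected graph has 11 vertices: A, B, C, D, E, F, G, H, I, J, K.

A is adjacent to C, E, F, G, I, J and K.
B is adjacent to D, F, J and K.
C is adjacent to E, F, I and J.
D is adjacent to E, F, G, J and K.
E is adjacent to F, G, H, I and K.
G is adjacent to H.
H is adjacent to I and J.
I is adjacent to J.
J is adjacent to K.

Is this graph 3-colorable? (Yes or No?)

A, C, I, J are pairwise adjacent (a clique of size 4), so at least 4 colors are needed.
So 3 colors are not enough.

No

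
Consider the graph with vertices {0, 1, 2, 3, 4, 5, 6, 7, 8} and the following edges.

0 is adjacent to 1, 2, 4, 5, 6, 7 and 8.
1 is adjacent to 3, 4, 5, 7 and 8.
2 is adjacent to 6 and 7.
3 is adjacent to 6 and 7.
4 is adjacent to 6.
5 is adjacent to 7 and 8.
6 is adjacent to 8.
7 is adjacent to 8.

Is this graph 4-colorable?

No

0, 1, 5, 7, 8 are pairwise adjacent (a clique of size 5), so at least 5 colors are needed.
So 4 colors are not enough.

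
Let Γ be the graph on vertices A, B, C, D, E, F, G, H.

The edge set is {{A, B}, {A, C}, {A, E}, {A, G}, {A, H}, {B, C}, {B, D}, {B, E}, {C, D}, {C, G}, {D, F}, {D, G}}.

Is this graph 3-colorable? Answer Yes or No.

Yes

The chromatic number is 3. A, B, E are pairwise adjacent, so at least 3 colors are needed.
3 colors suffice: color 1 → {A, D}; color 2 → {B, F, G, H}; color 3 → {C, E}.
That is already a proper 3-coloring.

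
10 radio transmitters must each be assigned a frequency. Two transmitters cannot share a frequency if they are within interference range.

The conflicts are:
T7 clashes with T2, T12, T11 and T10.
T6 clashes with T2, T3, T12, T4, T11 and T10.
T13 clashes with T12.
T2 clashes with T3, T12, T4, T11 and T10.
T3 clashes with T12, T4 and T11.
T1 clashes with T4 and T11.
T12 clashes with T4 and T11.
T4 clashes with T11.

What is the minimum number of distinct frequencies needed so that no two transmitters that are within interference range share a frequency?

T6, T2, T3, T12, T4, T11 are mutually in conflict, so at least 6 frequencies are needed.
Using 6 frequencies: T7=4, T6=5, T13=2, T2=2, T3=6, T1=1, T12=1, T4=4, T11=3, T10=1. Every pair that conflicts lands in different frequencies.

6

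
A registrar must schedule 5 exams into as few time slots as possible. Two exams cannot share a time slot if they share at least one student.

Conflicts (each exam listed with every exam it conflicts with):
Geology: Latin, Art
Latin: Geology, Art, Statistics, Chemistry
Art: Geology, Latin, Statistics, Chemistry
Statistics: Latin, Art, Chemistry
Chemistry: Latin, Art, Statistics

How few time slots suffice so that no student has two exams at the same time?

4

Latin, Art, Statistics, Chemistry all conflict with each other, so at least 4 time slots are needed.
4 time slots suffice: time slot 1 → {Art}; time slot 2 → {Latin}; time slot 3 → {Geology, Statistics}; time slot 4 → {Chemistry}. Every pair that conflicts lands in different time slots.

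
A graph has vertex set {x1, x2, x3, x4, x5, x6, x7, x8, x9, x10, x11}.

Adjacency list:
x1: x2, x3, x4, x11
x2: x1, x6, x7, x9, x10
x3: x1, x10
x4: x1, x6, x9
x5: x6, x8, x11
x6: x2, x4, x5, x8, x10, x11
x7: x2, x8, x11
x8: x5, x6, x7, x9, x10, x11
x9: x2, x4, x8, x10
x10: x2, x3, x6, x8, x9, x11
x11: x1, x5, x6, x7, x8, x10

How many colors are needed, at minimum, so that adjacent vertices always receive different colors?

4

x6, x8, x10, x11 are pairwise adjacent (a clique of size 4), so at least 4 colors are needed.
A valid assignment using 4 colors: x1=2, x2=1, x3=1, x4=1, x5=3, x6=4, x7=3, x8=2, x9=4, x10=3, x11=1. Every edge joins two different colors.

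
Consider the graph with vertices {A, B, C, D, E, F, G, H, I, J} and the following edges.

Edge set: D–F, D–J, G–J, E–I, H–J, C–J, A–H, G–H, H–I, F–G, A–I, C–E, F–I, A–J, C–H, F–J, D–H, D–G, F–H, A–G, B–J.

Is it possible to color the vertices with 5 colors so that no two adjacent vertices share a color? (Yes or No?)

Yes

The chromatic number is 5. D, F, G, H, J are mutually adjacent (a clique of size 5), so at least 5 colors are needed.
A valid assignment using 5 colors: A=4, B=2, C=3, D=5, E=2, F=4, G=3, H=2, I=1, J=1.
That is already a proper 5-coloring.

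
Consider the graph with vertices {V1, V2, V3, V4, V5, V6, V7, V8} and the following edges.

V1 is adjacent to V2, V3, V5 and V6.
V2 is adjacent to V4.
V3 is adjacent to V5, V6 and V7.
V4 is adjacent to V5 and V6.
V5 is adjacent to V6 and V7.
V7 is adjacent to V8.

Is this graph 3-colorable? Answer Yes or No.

No

V1, V3, V5, V6 form a clique, so at least 4 colors are needed.
So 3 colors are not enough.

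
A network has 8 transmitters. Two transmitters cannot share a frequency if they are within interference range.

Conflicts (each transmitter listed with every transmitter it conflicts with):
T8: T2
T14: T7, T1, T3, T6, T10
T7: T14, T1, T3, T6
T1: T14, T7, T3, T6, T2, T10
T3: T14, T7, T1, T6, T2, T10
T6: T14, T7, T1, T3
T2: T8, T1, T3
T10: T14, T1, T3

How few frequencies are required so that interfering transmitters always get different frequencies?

5

T14, T7, T1, T3, T6 pairwise conflict, so at least 5 frequencies are needed.
5 frequencies suffice: frequency 1 → {T8, T1}; frequency 2 → {T3}; frequency 3 → {T14, T2}; frequency 4 → {T7, T10}; frequency 5 → {T6}. No two conflicting transmitters share a frequency.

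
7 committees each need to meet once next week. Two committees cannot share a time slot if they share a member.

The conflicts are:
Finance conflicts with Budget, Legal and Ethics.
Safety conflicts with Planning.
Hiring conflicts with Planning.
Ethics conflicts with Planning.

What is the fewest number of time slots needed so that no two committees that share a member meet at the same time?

2

Hiring and Planning conflict, so at least 2 time slots are needed.
2 time slots suffice: Finance=1, Budget=2, Safety=2, Legal=2, Hiring=2, Ethics=2, Planning=1. No two conflicting committees share a time slot.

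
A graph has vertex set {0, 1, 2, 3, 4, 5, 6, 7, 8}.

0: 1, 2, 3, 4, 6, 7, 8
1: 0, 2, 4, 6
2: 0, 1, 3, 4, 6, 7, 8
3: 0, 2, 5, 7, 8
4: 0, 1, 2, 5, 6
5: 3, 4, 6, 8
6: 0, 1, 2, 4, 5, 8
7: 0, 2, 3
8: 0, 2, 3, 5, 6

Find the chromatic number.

0, 1, 2, 4, 6 form a clique, so at least 5 colors are needed.
5 colors suffice: color red → {2, 5}; color blue → {0}; color green → {3, 6}; color yellow → {4, 7, 8}; color purple → {1}. No two adjacent vertices share a color.

5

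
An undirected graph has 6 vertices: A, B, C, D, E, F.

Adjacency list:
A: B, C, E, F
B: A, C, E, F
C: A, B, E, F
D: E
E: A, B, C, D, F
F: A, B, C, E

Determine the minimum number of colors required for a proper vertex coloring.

5

A, B, C, E, F are mutually adjacent (a clique of size 5), so at least 5 colors are needed.
5 colors suffice: A=2, B=4, C=5, D=2, E=1, F=3. Every edge joins two different colors.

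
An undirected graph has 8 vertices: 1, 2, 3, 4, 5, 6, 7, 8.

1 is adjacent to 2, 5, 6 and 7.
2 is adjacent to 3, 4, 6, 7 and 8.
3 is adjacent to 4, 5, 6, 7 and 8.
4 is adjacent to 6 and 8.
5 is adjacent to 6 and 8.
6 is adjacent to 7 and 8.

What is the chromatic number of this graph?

5

2, 3, 4, 6, 8 are pairwise adjacent (a clique of size 5), so at least 5 colors are needed.
5 colors suffice: color a → {6}; color b → {2, 5}; color c → {1, 3}; color d → {7, 8}; color e → {4}. Every edge joins two different colors.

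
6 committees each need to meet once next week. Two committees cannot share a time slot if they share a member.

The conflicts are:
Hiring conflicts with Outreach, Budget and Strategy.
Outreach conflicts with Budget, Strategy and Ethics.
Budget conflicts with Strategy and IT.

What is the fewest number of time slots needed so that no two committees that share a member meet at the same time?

Hiring, Outreach, Budget, Strategy pairwise conflict, so at least 4 time slots are needed.
4 time slots suffice: time slot 1 → {Outreach, IT}; time slot 2 → {Budget, Ethics}; time slot 3 → {Strategy}; time slot 4 → {Hiring}. Every pair that conflicts lands in different time slots.

4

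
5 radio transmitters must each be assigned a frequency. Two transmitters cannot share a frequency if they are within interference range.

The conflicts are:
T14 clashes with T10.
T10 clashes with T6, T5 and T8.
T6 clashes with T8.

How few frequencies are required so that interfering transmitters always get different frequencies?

T10, T6, T8 all conflict with each other, so at least 3 frequencies are needed.
3 frequencies suffice: frequency 1 → {T10}; frequency 2 → {T14, T5, T8}; frequency 3 → {T6}. Every pair that conflicts lands in different frequencies.

3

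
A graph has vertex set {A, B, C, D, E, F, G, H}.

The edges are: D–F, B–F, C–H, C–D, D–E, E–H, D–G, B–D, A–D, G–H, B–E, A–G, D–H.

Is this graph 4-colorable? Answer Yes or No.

The chromatic number is 3. B, D, F form a triangle, so at least 3 colors are needed.
One proper 3-coloring: A=2, B=2, C=3, D=1, E=3, F=3, G=3, H=2.
Since 4 ≥ 3, a proper 4-coloring certainly exists.

Yes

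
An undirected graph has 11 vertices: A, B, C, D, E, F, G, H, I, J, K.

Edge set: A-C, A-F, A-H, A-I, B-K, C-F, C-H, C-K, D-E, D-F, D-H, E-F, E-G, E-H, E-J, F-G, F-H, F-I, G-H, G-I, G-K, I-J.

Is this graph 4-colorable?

Yes

The chromatic number is 4. D, E, F, H are mutually adjacent (a clique of size 4), so at least 4 colors are needed.
A valid assignment using 4 colors: A=4, B=2, C=3, D=4, E=3, F=1, G=4, H=2, I=2, J=1, K=1.
That is already a proper 4-coloring.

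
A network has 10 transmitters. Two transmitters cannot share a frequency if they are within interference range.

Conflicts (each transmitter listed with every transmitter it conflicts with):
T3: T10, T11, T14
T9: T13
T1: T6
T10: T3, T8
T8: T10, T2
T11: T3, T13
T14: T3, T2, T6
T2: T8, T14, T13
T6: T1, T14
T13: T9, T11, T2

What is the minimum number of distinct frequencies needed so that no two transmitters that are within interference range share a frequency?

3

The cycle T11-T3-T14-T2-T13-T11 has odd length 5, so it cannot be 2-colored; at least 3 frequencies are needed.
Using 3 frequencies: T3=2, T9=2, T1=1, T10=1, T8=3, T11=3, T14=1, T2=2, T6=2, T13=1. Every pair that conflicts lands in different frequencies.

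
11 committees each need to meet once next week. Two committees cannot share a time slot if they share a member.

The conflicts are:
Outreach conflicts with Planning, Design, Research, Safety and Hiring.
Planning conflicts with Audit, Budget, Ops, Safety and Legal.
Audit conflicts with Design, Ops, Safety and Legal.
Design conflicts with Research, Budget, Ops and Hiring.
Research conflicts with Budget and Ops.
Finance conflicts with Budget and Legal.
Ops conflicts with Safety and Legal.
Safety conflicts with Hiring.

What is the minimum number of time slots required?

Planning, Audit, Ops, Safety pairwise conflict, so at least 4 time slots are needed.
4 time slots suffice: time slot 1 → {Planning, Design, Finance}; time slot 2 → {Outreach, Budget, Ops}; time slot 3 → {Research, Safety, Legal}; time slot 4 → {Audit, Hiring}. No two conflicting committees share a time slot.

4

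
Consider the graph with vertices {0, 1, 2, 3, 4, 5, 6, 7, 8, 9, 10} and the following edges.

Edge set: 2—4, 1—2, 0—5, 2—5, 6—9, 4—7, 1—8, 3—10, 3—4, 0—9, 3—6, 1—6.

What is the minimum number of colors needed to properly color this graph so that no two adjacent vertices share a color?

The cycle 2-1-6-3-4-2 has odd length 5, so it cannot be 2-colored; at least 3 colors are needed.
3 colors suffice: color red → {4, 5, 6, 8, 10}; color blue → {0, 2, 3, 7}; color green → {1, 9}. Every edge joins two different colors.

3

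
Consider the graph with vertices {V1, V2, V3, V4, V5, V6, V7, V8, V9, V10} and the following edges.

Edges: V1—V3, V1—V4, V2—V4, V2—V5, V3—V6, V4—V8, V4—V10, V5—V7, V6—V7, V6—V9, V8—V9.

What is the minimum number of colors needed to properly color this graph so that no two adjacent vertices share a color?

3

The cycle V8-V9-V6-V7-V5-V2-V4-V8 has odd length 7, so it cannot be 2-colored; at least 3 colors are needed.
A valid assignment using 3 colors: V1=B, V2=B, V3=G, V4=R, V5=R, V6=R, V7=B, V8=G, V9=B, V10=B. Each edge has distinct colors on its endpoints.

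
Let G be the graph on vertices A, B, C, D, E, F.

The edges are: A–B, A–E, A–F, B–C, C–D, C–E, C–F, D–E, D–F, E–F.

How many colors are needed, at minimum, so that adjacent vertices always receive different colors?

C, D, E, F form a clique, so at least 4 colors are needed.
A valid assignment using 4 colors: A=green, B=red, C=green, D=yellow, E=blue, F=red. Each edge has distinct colors on its endpoints.

4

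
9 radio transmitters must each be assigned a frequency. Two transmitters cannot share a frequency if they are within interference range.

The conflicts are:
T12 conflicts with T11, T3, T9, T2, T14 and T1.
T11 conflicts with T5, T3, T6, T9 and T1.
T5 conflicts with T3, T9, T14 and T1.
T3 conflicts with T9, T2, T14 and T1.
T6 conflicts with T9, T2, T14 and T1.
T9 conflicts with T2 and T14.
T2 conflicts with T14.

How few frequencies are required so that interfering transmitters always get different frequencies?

5

T12, T3, T9, T2, T14 pairwise conflict, so at least 5 frequencies are needed.
Using 5 frequencies: T12=3, T11=4, T5=3, T3=1, T6=1, T9=2, T2=5, T14=4, T1=2. Each listed conflict is separated.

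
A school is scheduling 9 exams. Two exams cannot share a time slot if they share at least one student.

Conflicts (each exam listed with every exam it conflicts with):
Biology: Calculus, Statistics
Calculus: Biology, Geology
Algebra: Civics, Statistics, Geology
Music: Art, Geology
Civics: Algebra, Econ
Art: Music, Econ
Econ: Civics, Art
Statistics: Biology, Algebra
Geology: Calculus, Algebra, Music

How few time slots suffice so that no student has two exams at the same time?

The cycle Algebra-Statistics-Biology-Calculus-Geology-Algebra has odd length 5, so it cannot be 2-colored; at least 3 time slots are needed.
3 time slots suffice: Biology=1, Calculus=2, Algebra=2, Music=2, Civics=1, Art=1, Econ=2, Statistics=3, Geology=1. No two conflicting exams share a time slot.

3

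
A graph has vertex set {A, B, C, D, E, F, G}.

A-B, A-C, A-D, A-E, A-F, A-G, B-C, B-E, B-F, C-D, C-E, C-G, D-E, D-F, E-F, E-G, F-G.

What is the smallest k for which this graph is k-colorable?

4

A, D, E, F are pairwise adjacent (a clique of size 4), so at least 4 colors are needed.
4 colors suffice: A=2, B=4, C=3, D=4, E=1, F=3, G=4. No two adjacent vertices share a color.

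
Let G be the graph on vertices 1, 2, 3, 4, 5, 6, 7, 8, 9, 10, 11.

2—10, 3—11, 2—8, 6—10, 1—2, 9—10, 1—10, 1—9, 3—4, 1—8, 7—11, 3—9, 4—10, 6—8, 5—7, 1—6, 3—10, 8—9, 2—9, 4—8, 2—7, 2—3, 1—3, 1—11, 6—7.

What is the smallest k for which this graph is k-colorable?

5

1, 2, 3, 9, 10 are mutually adjacent (a clique of size 5), so at least 5 colors are needed.
A valid assignment using 5 colors: 1=red, 2=green, 3=blue, 4=red, 5=blue, 6=green, 7=red, 8=blue, 9=purple, 10=yellow, 11=green. No two adjacent vertices share a color.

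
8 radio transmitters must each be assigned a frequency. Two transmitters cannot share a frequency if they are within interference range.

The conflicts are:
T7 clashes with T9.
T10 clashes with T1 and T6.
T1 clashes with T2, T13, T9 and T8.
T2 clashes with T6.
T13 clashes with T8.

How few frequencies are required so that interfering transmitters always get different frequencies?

T1, T13, T8 all conflict with each other, so at least 3 frequencies are needed.
3 frequencies suffice: frequency 1 → {T7, T1, T6}; frequency 2 → {T10, T2, T9, T8}; frequency 3 → {T13}. Each listed conflict is separated.

3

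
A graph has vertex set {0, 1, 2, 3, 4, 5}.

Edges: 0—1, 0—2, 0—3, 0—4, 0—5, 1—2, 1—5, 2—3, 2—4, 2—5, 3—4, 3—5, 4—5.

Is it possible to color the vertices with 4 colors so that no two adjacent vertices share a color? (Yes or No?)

No

0, 2, 3, 4, 5 form a clique, so at least 5 colors are needed.
So 4 colors are not enough.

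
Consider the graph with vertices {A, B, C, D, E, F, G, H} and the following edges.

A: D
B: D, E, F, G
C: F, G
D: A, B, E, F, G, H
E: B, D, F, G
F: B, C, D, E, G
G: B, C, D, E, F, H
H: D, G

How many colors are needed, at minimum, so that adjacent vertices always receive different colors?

B, D, E, F, G are pairwise adjacent (a clique of size 5), so at least 5 colors are needed.
A valid assignment using 5 colors: A=2, B=5, C=1, D=1, E=4, F=3, G=2, H=3. Every edge joins two different colors.

5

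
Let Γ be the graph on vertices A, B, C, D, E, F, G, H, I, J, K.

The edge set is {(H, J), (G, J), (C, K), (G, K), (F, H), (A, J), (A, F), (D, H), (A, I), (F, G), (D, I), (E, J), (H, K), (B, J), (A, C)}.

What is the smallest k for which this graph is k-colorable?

The cycle J-A-I-D-H-J has odd length 5, so it cannot be 2-colored; at least 3 colors are needed.
One proper 3-coloring: A=2, B=2, C=3, D=3, E=2, F=1, G=2, H=2, I=1, J=1, K=1. No two adjacent vertices share a color.

3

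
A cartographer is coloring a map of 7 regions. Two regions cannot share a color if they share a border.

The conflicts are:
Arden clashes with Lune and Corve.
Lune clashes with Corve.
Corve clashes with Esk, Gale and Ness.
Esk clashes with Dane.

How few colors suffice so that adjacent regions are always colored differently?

Arden, Lune, Corve are mutually in conflict, so at least 3 colors are needed.
One proper 3-coloring: Arden=2, Lune=3, Corve=1, Esk=2, Gale=2, Ness=2, Dane=1. Every pair that conflicts lands in different colors.

3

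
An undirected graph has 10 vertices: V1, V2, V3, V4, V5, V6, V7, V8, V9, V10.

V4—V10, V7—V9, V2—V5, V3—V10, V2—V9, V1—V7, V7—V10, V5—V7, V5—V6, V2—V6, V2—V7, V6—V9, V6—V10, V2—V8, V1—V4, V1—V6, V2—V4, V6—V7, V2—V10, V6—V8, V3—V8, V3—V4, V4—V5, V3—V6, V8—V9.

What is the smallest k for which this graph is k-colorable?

4

V2, V6, V8, V9 form a clique, so at least 4 colors are needed.
One proper 4-coloring: V1=2, V2=2, V3=2, V4=1, V5=4, V6=1, V7=3, V8=3, V9=4, V10=4. Each edge has distinct colors on its endpoints.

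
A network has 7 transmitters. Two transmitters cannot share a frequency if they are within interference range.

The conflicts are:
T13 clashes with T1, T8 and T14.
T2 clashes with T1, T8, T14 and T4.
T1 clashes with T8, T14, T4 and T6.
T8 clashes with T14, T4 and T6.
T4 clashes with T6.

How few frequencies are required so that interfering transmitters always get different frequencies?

T13, T1, T8, T14 all conflict with each other, so at least 4 frequencies are needed.
Using 4 frequencies: T13=4, T2=4, T1=2, T8=1, T14=3, T4=3, T6=4. Every pair that conflicts lands in different frequencies.

4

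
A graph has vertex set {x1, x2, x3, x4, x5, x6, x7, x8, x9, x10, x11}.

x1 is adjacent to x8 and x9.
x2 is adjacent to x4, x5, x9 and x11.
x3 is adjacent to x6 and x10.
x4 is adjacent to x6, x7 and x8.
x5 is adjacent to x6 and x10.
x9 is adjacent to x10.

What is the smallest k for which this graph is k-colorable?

The cycle x1-x9-x2-x4-x8-x1 has odd length 5, so it cannot be 2-colored; at least 3 colors are needed.
A valid assignment using 3 colors: x1=3, x2=1, x3=2, x4=2, x5=2, x6=1, x7=1, x8=1, x9=2, x10=1, x11=2. Every edge joins two different colors.

3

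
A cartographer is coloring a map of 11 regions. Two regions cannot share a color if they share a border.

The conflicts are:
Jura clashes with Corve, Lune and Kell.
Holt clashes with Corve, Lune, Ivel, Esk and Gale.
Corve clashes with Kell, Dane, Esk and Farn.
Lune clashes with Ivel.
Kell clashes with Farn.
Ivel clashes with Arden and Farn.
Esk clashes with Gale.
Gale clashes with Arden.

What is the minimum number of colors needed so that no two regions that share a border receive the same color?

3

Corve, Kell, Farn pairwise conflict, so at least 3 colors are needed.
3 colors suffice: color 1 → {Corve, Ivel, Gale}; color 2 → {Jura, Holt, Dane, Arden, Farn}; color 3 → {Lune, Kell, Esk}. Every pair that conflicts lands in different colors.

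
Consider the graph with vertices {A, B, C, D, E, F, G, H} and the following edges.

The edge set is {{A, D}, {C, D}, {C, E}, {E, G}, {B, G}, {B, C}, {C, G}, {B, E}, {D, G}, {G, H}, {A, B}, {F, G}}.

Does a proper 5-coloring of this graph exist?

Yes

The chromatic number is 4. B, C, E, G form a clique, so at least 4 colors are needed.
One proper 4-coloring: A=1, B=3, C=2, D=3, E=4, F=2, G=1, H=2.
Since 5 ≥ 4, a proper 5-coloring certainly exists.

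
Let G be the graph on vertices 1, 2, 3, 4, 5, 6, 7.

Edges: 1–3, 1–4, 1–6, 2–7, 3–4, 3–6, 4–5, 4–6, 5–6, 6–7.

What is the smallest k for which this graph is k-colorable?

1, 3, 4, 6 are pairwise adjacent (a clique of size 4), so at least 4 colors are needed.
4 colors suffice: color red → {2, 6}; color blue → {4, 7}; color green → {1, 5}; color yellow → {3}. Every edge joins two different colors.

4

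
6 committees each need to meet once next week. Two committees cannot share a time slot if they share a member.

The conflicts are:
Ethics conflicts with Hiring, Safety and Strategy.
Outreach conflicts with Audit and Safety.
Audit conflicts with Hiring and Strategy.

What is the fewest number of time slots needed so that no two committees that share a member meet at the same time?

3

The cycle Outreach-Audit-Strategy-Ethics-Safety-Outreach has odd length 5, so it cannot be 2-colored; at least 3 time slots are needed.
Using 3 time slots: Ethics=1, Outreach=3, Audit=1, Hiring=2, Safety=2, Strategy=2. Every pair that conflicts lands in different time slots.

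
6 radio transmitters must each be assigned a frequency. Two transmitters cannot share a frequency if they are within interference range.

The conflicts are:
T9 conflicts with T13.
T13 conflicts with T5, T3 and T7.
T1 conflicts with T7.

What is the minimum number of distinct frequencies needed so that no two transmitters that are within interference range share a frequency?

2

T9 and T13 conflict, so at least 2 frequencies are needed.
2 frequencies suffice: frequency 1 → {T13, T1}; frequency 2 → {T9, T5, T3, T7}. No two conflicting transmitters share a frequency.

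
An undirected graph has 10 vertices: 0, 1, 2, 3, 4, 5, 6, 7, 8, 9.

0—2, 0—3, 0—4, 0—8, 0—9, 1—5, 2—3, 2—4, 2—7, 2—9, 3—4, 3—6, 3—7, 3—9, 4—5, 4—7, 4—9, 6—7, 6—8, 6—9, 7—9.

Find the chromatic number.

0, 2, 3, 4, 9 form a clique, so at least 5 colors are needed.
One proper 5-coloring: 0=d, 1=b, 2=e, 3=b, 4=c, 5=a, 6=c, 7=d, 8=a, 9=a. Every edge joins two different colors.

5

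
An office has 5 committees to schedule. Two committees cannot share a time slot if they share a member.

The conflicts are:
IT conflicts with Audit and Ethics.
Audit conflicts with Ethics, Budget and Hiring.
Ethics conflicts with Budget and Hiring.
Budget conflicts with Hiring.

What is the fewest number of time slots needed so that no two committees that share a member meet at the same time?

Audit, Ethics, Budget, Hiring pairwise conflict, so at least 4 time slots are needed.
4 time slots suffice: time slot 1 → {Ethics}; time slot 2 → {Audit}; time slot 3 → {IT, Budget}; time slot 4 → {Hiring}. Every pair that conflicts lands in different time slots.

4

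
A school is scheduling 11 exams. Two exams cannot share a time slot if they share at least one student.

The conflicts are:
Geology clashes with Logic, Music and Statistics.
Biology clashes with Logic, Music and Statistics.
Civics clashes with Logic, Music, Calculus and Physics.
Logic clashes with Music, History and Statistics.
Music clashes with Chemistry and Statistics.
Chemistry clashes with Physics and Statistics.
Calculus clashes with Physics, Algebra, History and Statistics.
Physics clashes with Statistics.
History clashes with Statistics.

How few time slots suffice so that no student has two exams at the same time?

Biology, Logic, Music, Statistics all conflict with each other, so at least 4 time slots are needed.
4 time slots suffice: time slot 1 → {Civics, Algebra, Statistics}; time slot 2 → {Music, Calculus}; time slot 3 → {Logic, Physics}; time slot 4 → {Geology, Biology, Chemistry, History}. Each listed conflict is separated.

4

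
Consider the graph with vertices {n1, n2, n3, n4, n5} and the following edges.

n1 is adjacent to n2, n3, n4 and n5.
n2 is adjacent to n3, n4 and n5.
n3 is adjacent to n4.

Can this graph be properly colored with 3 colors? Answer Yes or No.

No

n1, n2, n3, n4 form a clique, so at least 4 colors are needed.
So 3 colors are not enough.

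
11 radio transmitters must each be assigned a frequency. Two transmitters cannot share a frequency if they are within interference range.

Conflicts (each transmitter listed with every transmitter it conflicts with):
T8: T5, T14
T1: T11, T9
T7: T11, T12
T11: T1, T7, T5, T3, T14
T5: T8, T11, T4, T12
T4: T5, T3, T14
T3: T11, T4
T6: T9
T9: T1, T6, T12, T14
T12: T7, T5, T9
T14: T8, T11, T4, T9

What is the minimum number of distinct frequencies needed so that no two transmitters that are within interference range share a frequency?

3

The cycle T11-T1-T9-T12-T7-T11 has odd length 5, so it cannot be 2-colored; at least 3 frequencies are needed.
3 frequencies suffice: frequency 1 → {T8, T11, T4, T9}; frequency 2 → {T1, T7, T5, T3, T6, T14}; frequency 3 → {T12}. Every pair that conflicts lands in different frequencies.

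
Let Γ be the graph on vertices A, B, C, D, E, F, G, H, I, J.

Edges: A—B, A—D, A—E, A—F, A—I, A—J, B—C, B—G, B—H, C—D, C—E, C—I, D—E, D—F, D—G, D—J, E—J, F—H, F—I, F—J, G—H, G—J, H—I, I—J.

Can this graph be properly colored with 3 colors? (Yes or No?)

A, D, F, J form a clique, so at least 4 colors are needed.
So 3 colors are not enough.

No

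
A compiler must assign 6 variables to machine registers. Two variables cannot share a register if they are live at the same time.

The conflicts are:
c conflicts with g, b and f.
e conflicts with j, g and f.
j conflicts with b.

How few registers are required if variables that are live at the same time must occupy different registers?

3

The cycle j-e-f-c-b-j has odd length 5, so it cannot be 2-colored; at least 3 registers are needed.
A valid assignment using 3 registers: c=1, e=1, j=2, g=2, b=3, f=2. Every pair that conflicts lands in different registers.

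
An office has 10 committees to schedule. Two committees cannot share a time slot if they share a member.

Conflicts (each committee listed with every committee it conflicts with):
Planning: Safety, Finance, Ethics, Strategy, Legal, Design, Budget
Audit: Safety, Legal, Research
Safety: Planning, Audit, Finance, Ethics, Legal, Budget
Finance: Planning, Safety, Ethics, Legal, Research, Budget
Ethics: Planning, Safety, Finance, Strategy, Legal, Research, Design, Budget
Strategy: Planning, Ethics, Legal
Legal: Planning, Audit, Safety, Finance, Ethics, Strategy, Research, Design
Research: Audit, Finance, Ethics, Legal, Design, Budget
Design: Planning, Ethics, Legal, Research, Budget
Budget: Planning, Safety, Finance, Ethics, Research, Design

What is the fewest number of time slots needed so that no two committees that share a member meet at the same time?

5

Planning, Safety, Finance, Ethics, Budget all conflict with each other, so at least 5 time slots are needed.
5 time slots suffice: time slot 1 → {Audit, Ethics}; time slot 2 → {Legal, Budget}; time slot 3 → {Planning, Research}; time slot 4 → {Finance, Strategy, Design}; time slot 5 → {Safety}. Every pair that conflicts lands in different time slots.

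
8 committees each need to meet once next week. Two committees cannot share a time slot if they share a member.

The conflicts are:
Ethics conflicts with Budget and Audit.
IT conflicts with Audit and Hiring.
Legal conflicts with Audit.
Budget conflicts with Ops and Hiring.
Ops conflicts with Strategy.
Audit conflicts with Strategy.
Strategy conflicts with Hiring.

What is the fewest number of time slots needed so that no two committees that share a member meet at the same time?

3

The cycle Budget-Hiring-IT-Audit-Ethics-Budget has odd length 5, so it cannot be 2-colored; at least 3 time slots are needed.
3 time slots suffice: Ethics=3, IT=2, Legal=2, Budget=2, Ops=1, Audit=1, Strategy=2, Hiring=1. No two conflicting committees share a time slot.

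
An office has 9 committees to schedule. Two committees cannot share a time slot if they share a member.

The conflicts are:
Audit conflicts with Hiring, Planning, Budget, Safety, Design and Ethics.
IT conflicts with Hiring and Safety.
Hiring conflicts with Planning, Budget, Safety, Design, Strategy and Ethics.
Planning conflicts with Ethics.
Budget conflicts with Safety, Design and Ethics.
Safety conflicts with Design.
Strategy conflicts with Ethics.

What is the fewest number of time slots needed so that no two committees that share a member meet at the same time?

5

Audit, Hiring, Budget, Safety, Design are mutually in conflict, so at least 5 time slots are needed.
Using 5 time slots: Audit=2, IT=2, Hiring=1, Planning=3, Budget=3, Safety=4, Design=5, Strategy=2, Ethics=4. No two conflicting committees share a time slot.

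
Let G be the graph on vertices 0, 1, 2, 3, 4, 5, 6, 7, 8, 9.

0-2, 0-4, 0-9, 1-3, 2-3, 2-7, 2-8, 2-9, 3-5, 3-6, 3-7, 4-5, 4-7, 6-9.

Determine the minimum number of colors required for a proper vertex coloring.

3

2, 3, 7 are pairwise adjacent, so at least 3 colors are needed.
3 colors suffice: 0=c, 1=b, 2=b, 3=a, 4=a, 5=b, 6=b, 7=c, 8=a, 9=a. No two adjacent vertices share a color.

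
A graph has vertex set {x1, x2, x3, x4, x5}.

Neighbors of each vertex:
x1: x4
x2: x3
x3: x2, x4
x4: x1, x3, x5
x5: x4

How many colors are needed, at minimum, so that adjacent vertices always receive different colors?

2

x1 and x4 are adjacent, so at least 2 colors are needed.
One proper 2-coloring: x1=blue, x2=red, x3=blue, x4=red, x5=blue. Every edge joins two different colors.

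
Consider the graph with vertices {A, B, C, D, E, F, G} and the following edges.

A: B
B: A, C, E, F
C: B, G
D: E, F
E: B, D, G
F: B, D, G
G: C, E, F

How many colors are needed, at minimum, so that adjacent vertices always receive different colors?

D and E are adjacent, so at least 2 colors are needed.
One proper 2-coloring: A=blue, B=red, C=blue, D=red, E=blue, F=blue, G=red. Each edge has distinct colors on its endpoints.

2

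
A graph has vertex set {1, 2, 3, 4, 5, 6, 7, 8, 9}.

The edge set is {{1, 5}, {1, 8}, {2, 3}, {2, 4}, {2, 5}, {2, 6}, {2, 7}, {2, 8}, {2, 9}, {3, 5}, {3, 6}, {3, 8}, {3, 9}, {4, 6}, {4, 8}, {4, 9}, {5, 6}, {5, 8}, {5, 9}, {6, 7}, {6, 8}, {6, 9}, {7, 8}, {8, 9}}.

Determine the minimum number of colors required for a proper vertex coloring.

2, 3, 5, 6, 8, 9 are pairwise adjacent (a clique of size 6), so at least 6 colors are needed.
6 colors suffice: color a → {8}; color b → {1, 6}; color c → {2}; color d → {7, 9}; color e → {4, 5}; color f → {3}. Each edge has distinct colors on its endpoints.

6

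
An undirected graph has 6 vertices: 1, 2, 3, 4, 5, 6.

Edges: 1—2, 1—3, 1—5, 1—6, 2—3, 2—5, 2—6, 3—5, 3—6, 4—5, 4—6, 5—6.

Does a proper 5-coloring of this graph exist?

The chromatic number is 5. 1, 2, 3, 5, 6 form a clique, so at least 5 colors are needed.
A valid assignment using 5 colors: 1=yellow, 2=green, 3=purple, 4=green, 5=blue, 6=red.
That is already a proper 5-coloring.

Yes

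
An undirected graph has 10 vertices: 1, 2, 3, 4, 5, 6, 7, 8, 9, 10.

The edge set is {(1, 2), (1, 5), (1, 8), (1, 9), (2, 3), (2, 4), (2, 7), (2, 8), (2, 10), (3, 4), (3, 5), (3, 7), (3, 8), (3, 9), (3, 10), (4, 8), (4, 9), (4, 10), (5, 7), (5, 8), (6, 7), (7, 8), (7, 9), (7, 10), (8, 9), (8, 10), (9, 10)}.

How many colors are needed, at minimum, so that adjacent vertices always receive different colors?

2, 3, 7, 8, 10 are mutually adjacent (a clique of size 5), so at least 5 colors are needed.
A valid assignment using 5 colors: 1=b, 2=d, 3=c, 4=b, 5=d, 6=a, 7=b, 8=a, 9=d, 10=e. Every edge joins two different colors.

5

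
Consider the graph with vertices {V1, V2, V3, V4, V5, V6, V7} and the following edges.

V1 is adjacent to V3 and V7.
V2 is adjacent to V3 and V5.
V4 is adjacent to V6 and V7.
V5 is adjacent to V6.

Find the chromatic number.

3

The cycle V3-V1-V7-V4-V6-V5-V2-V3 has odd length 7, so it cannot be 2-colored; at least 3 colors are needed.
3 colors suffice: color R → {V1, V2, V4}; color B → {V3, V5, V7}; color G → {V6}. Every edge joins two different colors.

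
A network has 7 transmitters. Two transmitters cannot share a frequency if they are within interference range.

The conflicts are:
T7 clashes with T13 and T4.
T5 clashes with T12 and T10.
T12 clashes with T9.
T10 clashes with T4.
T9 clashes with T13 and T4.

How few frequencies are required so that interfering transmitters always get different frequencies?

The cycle T12-T5-T10-T4-T9-T12 has odd length 5, so it cannot be 2-colored; at least 3 frequencies are needed.
Using 3 frequencies: T7=2, T5=1, T12=3, T10=2, T9=2, T13=1, T4=1. Every pair that conflicts lands in different frequencies.

3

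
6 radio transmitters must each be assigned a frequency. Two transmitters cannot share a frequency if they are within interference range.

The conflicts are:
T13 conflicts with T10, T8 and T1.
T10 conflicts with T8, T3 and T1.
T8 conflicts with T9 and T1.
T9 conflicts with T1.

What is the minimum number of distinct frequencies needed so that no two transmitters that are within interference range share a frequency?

T13, T10, T8, T1 are mutually in conflict, so at least 4 frequencies are needed.
A valid assignment using 4 frequencies: T13=4, T10=3, T8=2, T3=1, T9=3, T1=1. Every pair that conflicts lands in different frequencies.

4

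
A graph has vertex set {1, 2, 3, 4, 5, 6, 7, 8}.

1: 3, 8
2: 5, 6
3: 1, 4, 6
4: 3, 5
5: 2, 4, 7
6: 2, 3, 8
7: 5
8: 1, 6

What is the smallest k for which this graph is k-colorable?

The cycle 3-4-5-2-6-3 has odd length 5, so it cannot be 2-colored; at least 3 colors are needed.
3 colors suffice: 1=red, 2=blue, 3=blue, 4=green, 5=red, 6=red, 7=blue, 8=blue. No two adjacent vertices share a color.

3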